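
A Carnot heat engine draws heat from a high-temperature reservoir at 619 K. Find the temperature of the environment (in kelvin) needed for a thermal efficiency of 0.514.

From η = 1 − T_C/T_H, T_C = T_H·(1 − η) = 619.00 × (1 − 0.514) = 301 K.

T_C ≈ 301 K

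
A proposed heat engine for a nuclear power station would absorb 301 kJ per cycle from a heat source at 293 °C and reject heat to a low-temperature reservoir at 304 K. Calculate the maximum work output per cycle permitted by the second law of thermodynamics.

T_H = 293 °C → 293 + 273.15 = 566.15 K.
The second-law ceiling is the Carnot efficiency, η_max = 1 − T_C/T_H = 1 − 304.00/566.15 = 0.4630.
W_max = η_max · Q_H = 0.4630 × 301 = 139.4 kJ.

W_max ≈ 139.4 kJ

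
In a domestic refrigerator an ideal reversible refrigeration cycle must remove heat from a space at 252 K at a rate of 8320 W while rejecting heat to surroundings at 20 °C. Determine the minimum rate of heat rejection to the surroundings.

Q̇_H ≈ 9679 W

T_H = 20 °C → 20 + 273.15 = 293.15 K.
For a reversible cycle Q_H/Q_C = T_H/T_C, so Q_H = Q_C·T_H/T_C = 8320 × 293.15/252.00 = 9679 W.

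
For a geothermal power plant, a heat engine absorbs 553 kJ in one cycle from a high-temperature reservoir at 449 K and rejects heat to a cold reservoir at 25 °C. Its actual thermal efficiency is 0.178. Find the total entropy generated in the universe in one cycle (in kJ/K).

ΔS_univ ≈ 0.293 kJ/K

T_C = 25 °C → 25 + 273.15 = 298.15 K.
W = η·Q_H = 0.178 × 553 = 98.43 kJ, so Q_C = Q_H − W = 454.6 kJ.
Entropy balance on the reservoirs: −Q_H/T_H = -1.232 kJ/K, +Q_C/T_C = 1.525 kJ/K.
ΔS_univ = −Q_H/T_H + Q_C/T_C = 0.293 kJ/K (> 0, since η = 0.178 < η_Carnot = 0.336).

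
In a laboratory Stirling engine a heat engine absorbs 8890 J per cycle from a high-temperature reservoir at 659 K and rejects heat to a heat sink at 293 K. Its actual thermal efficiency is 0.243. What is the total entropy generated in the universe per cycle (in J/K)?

W = η·Q_H = 0.243 × 8890 = 2160 J, so Q_C = Q_H − W = 6730 J.
Entropy balance on the reservoirs: −Q_H/T_H = -13.49 J/K, +Q_C/T_C = 22.97 J/K.
ΔS_univ = −Q_H/T_H + Q_C/T_C = 9.478 J/K (> 0, since η = 0.243 < η_Carnot = 0.555).

ΔS_univ ≈ 9.478 J/K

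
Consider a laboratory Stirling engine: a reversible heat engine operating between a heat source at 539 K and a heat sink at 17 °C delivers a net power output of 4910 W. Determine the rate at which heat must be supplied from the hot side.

T_C = 17 °C → 17 + 273.15 = 290.15 K.
For a reversible engine, η = 1 − T_C/T_H = 1 − 290.15/539.00 = 0.4617.
Q_H = W/η = 4910/0.4617 = 10630 W.

Q̇_H ≈ 10630 W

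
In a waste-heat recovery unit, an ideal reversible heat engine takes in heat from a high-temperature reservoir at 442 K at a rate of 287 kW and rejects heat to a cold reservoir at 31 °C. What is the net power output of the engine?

Ẇ ≈ 89.5 kW

T_C = 31 °C → 31 + 273.15 = 304.15 K.
η_rev = 1 − T_C/T_H = 1 − 304.15/442.00 = 0.3119.
W = η·Q_H = 0.3119 × 287 = 89.5 kW.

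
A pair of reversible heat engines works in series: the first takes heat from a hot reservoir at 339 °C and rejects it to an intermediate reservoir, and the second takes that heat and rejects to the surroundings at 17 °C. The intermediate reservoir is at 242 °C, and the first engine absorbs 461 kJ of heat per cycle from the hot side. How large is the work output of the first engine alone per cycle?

W₁ ≈ 73.0 kJ

T_H = 339 °C → 339 + 273.15 = 612.15 K.
T_C = 17 °C → 17 + 273.15 = 290.15 K.
T_m = 242 °C → 242 + 273.15 = 515.15 K.
First-stage efficiency η₁ = 1 − T_m/T_H = 1 − 515.15/612.15 = 0.1585.
W₁ = η₁·Q_H = 0.1585 × 461 = 73.0 kJ.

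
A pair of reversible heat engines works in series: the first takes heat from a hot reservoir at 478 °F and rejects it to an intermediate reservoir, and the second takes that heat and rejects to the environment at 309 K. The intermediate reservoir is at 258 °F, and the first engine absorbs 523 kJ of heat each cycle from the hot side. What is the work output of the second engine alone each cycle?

W₂ ≈ 90.1 kJ

T_H = 478 °F → (478 − 32) × 5/9 = 247.78 °C = 520.93 K.
T_m = 258 °F → (258 − 32) × 5/9 = 125.56 °C = 398.71 K.
Heat entering the second stage: Q_m = Q_H·(T_m/T_H) = 523 × 398.71/520.93 = 400 kJ.
Second-stage efficiency η₂ = 1 − T_C/T_m = 1 − 309.00/398.71 = 0.2250, so W₂ = η₂·Q_m = 90.1 kJ.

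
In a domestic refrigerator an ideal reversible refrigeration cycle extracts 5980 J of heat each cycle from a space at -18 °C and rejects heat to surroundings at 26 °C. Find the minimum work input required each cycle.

W_in ≈ 1031 J

T_H = 26 °C → 26 + 273.15 = 299.15 K.
T_C = -18 °C → -18 + 273.15 = 255.15 K.
Carnot COP: COP_R = T_C/(T_H − T_C) = 255.15/44.00 = 5.7989.
W = Q_C/COP_R = 5980/5.7989 = 1031 J.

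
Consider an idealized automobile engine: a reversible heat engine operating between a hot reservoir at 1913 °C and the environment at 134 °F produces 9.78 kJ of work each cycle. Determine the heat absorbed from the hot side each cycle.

Q_H ≈ 11.5 kJ

T_H = 1913 °C → 1913 + 273.15 = 2186.15 K.
T_C = 134 °F → (134 − 32) × 5/9 = 56.67 °C = 329.82 K.
Since the cycle is reversible, η = 1 − T_C/T_H = 1 − 329.82/2186.15 = 0.8491.
Q_H = W/η = 9.78/0.8491 = 11.5 kJ.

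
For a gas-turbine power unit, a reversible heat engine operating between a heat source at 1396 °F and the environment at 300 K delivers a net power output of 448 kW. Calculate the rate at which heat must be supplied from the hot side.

Q̇_H ≈ 632 kW

T_H = 1396 °F → (1396 − 32) × 5/9 = 757.78 °C = 1030.93 K.
η_rev = 1 − T_C/T_H = 1 − 300.00/1030.93 = 0.7090.
Q_H = W/η = 448/0.7090 = 632 kW.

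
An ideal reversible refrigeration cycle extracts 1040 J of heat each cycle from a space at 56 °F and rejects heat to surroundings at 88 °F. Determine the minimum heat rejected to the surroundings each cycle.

T_H = 88 °F → (88 − 32) × 5/9 = 31.11 °C = 304.26 K.
T_C = 56 °F → (56 − 32) × 5/9 = 13.33 °C = 286.48 K.
For a reversible cycle Q_H/Q_C = T_H/T_C, so Q_H = Q_C·T_H/T_C = 1040 × 304.26/286.48 = 1105 J.

Q_H ≈ 1105 J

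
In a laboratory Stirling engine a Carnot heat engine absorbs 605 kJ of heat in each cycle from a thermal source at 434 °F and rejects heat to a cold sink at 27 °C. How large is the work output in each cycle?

T_H = 434 °F → (434 − 32) × 5/9 = 223.33 °C = 496.48 K.
T_C = 27 °C → 27 + 273.15 = 300.15 K.
For a reversible engine, η = 1 − T_C/T_H = 1 − 300.15/496.48 = 0.3954.
W = η·Q_H = 0.3954 × 605 = 239.2 kJ.

W ≈ 239.2 kJ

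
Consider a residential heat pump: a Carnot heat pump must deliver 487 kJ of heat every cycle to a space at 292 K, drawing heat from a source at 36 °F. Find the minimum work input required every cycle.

W_in ≈ 27.7 kJ

T_C = 36 °F → (36 − 32) × 5/9 = 2.22 °C = 275.37 K.
Reversible heating COP: COP_HP = T_H/(T_H − T_C) = 292.00/16.63 = 17.5610.
W = Q_H/COP_HP = 487/17.5610 = 27.7 kJ.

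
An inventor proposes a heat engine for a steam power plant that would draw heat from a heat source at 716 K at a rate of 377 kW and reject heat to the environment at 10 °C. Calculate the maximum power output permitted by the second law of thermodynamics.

Ẇ_max ≈ 228 kW

T_C = 10 °C → 10 + 273.15 = 283.15 K.
No engine can exceed the Carnot limit: η_max = 1 − T_C/T_H = 1 − 283.15/716.00 = 0.6045.
W_max = η_max · Q_H = 0.6045 × 377 = 228 kW.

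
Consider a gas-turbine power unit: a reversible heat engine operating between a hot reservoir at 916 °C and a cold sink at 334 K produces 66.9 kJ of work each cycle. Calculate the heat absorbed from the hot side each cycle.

Q_H ≈ 93.03 kJ

T_H = 916 °C → 916 + 273.15 = 1189.15 K.
η_rev = 1 − T_C/T_H = 1 − 334.00/1189.15 = 0.7191.
Q_H = W/η = 66.9/0.7191 = 93.03 kJ.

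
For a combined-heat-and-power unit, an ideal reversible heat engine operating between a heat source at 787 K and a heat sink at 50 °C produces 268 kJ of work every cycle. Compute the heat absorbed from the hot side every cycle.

Q_H ≈ 455 kJ

T_C = 50 °C → 50 + 273.15 = 323.15 K.
Carnot efficiency: η = 1 − T_C/T_H = 1 − 323.15/787.00 = 0.5894.
Q_H = W/η = 268/0.5894 = 455 kJ.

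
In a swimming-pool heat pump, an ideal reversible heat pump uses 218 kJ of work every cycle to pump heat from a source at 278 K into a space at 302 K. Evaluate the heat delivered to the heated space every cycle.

Q_H ≈ 2740 kJ

Reversible heating COP: COP_HP = T_H/(T_H − T_C) = 302.00/24.00 = 12.5833.
Q_H = COP_HP · W = 12.5833 × 218 = 2740 kJ.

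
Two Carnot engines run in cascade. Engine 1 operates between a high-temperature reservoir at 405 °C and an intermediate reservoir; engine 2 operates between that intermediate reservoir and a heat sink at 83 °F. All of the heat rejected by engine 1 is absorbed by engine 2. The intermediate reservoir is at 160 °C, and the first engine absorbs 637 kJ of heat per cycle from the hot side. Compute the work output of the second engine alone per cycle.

W₂ ≈ 124 kJ

T_H = 405 °C → 405 + 273.15 = 678.15 K.
T_C = 83 °F → (83 − 32) × 5/9 = 28.33 °C = 301.48 K.
T_m = 160 °C → 160 + 273.15 = 433.15 K.
Heat entering the second stage: Q_m = Q_H·(T_m/T_H) = 637 × 433.15/678.15 = 407 kJ.
Second-stage efficiency η₂ = 1 − T_C/T_m = 1 − 301.48/433.15 = 0.3040, so W₂ = η₂·Q_m = 124 kJ.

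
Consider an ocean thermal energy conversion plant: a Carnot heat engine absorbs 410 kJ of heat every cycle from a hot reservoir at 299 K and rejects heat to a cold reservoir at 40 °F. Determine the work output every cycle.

T_C = 40 °F → (40 − 32) × 5/9 = 4.44 °C = 277.59 K.
The Carnot efficiency is η = 1 − T_C/T_H = 1 − 277.59/299.00 = 0.0716.
W = η·Q_H = 0.0716 × 410 = 29.4 kJ.

W ≈ 29.4 kJ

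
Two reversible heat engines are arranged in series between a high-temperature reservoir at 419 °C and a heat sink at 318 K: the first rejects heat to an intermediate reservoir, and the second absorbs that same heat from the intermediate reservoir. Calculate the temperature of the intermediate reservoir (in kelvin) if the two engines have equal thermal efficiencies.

T_H = 419 °C → 419 + 273.15 = 692.15 K.
Equal efficiencies require 1 − T_m/T_H = 1 − T_C/T_m, i.e. T_m/T_H = T_C/T_m, so T_m = √(T_H·T_C) = √(692.15 × 318.00) = 469 K.

T_m ≈ 469 K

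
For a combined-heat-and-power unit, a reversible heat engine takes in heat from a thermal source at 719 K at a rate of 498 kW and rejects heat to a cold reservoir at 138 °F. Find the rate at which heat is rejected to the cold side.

Q̇_C ≈ 230.0 kW

T_C = 138 °F → (138 − 32) × 5/9 = 58.89 °C = 332.04 K.
The Carnot efficiency is η = 1 − T_C/T_H = 1 − 332.04/719.00 = 0.5382.
For a reversible cycle Q_C/Q_H = T_C/T_H, so Q_C = 498 × 332.04/719.00 = 230.0 kW.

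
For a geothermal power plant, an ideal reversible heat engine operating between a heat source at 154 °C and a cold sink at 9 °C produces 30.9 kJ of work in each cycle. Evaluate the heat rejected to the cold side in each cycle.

T_H = 154 °C → 154 + 273.15 = 427.15 K.
T_C = 9 °C → 9 + 273.15 = 282.15 K.
The Carnot efficiency is η = 1 − T_C/T_H = 1 − 282.15/427.15 = 0.3395.
Since Q_C/Q_H = T_C/T_H and Q_H = W/η, Q_C = W·T_C/(T_H − T_C) = 30.9 × 282.15/145.00 = 60.1 kJ.

Q_C ≈ 60.1 kJ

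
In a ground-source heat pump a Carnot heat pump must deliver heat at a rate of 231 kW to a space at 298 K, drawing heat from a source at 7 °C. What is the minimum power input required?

Ẇ_in ≈ 13.84 kW

T_C = 7 °C → 7 + 273.15 = 280.15 K.
Reversible heating COP: COP_HP = T_H/(T_H − T_C) = 298.00/17.85 = 16.6947.
W = Q_H/COP_HP = 231/16.6947 = 13.84 kW.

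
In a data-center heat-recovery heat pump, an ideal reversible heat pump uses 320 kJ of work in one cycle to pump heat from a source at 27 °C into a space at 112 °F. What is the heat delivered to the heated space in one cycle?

Q_H ≈ 5826 kJ

T_H = 112 °F → (112 − 32) × 5/9 = 44.44 °C = 317.59 K.
T_C = 27 °C → 27 + 273.15 = 300.15 K.
The Carnot heat-pump COP is COP_HP = T_H/(T_H − T_C) = 317.59/17.44 = 18.2061.
Q_H = COP_HP · W = 18.2061 × 320 = 5826 kJ.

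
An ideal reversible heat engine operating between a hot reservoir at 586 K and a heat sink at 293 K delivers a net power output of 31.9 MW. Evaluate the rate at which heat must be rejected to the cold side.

Q̇_C ≈ 31.9 MW

The Carnot efficiency is η = 1 − T_C/T_H = 1 − 293.00/586.00 = 0.5000.
Since Q_C/Q_H = T_C/T_H and Q_H = W/η, Q_C = W·T_C/(T_H − T_C) = 31.9 × 293.00/293.00 = 31.9 MW.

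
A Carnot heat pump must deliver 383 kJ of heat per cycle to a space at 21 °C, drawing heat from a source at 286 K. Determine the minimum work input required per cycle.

T_H = 21 °C → 21 + 273.15 = 294.15 K.
COP_HP = T_H/(T_H − T_C) = 294.15/8.15 = 36.0920.
W = Q_H/COP_HP = 383/36.0920 = 10.6 kJ.

W_in ≈ 10.6 kJ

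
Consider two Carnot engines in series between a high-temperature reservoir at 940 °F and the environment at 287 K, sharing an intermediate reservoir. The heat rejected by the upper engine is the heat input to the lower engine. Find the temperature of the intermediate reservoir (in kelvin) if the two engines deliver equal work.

T_H = 940 °F → (940 − 32) × 5/9 = 504.44 °C = 777.59 K.
For reversible stages Q_m = Q_H·(T_m/T_H). Setting W₁ = Q_H(1 − T_m/T_H) equal to W₂ = Q_m(1 − T_C/T_m) = Q_H·(T_m − T_C)/T_H gives T_H − T_m = T_m − T_C, so T_m = (T_H + T_C)/2 = (777.59 + 287.00)/2 = 532 K.

T_m ≈ 532 K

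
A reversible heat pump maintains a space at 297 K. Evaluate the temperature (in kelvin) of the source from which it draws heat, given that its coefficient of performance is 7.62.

COP_HP = T_H/(T_H − T_C) ⇒ T_C = T_H·(COP_HP − 1)/COP_HP = 297.00 × (7.62 − 1)/7.62 = 258 K.

T_C ≈ 258 K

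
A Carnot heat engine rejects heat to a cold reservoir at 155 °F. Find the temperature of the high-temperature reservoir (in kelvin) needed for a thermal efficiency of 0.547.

T_H ≈ 753.8 K

T_C = 155 °F → (155 − 32) × 5/9 = 68.33 °C = 341.48 K.
From η = 1 − T_C/T_H, solving for T_H gives T_H = T_C/(1 − η) = 341.48/(1 − 0.547) = 753.8 K.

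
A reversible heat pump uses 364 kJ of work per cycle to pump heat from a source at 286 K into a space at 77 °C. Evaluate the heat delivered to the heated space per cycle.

Q_H ≈ 1990 kJ

T_H = 77 °C → 77 + 273.15 = 350.15 K.
COP_HP = T_H/(T_H − T_C) = 350.15/64.15 = 5.4583.
Q_H = COP_HP · W = 5.4583 × 364 = 1990 kJ.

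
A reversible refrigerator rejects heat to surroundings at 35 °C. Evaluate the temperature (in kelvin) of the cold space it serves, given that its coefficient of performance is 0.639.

T_H = 35 °C → 35 + 273.15 = 308.15 K.
COP_R = T_C/(T_H − T_C) ⇒ T_C = T_H·COP_R/(1 + COP_R) = 308.15 × 0.639/(1 + 0.639) = 120.1 K.

T_C ≈ 120.1 K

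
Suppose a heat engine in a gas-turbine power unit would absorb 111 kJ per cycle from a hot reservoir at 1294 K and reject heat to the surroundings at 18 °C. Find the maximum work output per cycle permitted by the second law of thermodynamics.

W_max ≈ 86.0 kJ

T_C = 18 °C → 18 + 273.15 = 291.15 K.
By the Carnot theorem, η_max = 1 − T_C/T_H = 1 − 291.15/1294.00 = 0.7750.
W_max = η_max · Q_H = 0.7750 × 111 = 86.0 kJ.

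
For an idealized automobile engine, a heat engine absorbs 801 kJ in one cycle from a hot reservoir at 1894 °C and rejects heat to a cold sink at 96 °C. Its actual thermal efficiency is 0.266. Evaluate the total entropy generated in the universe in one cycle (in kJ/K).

ΔS_univ ≈ 1.22 kJ/K

T_H = 1894 °C → 1894 + 273.15 = 2167.15 K.
T_C = 96 °C → 96 + 273.15 = 369.15 K.
W = η·Q_H = 0.266 × 801 = 213.1 kJ, so Q_C = Q_H − W = 587.9 kJ.
The hot reservoir loses entropy Q_H/T_H = 801/2167.15 = 0.3696 kJ/K; the cold reservoir gains Q_C/T_C = 587.9/369.15 = 1.593 kJ/K.
ΔS_univ = −Q_H/T_H + Q_C/T_C = 1.22 kJ/K (> 0, since η = 0.266 < η_Carnot = 0.830).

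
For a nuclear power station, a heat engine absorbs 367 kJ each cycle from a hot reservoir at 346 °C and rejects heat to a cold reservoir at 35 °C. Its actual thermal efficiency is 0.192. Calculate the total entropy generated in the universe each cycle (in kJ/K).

ΔS_univ ≈ 0.370 kJ/K

T_H = 346 °C → 346 + 273.15 = 619.15 K.
T_C = 35 °C → 35 + 273.15 = 308.15 K.
W = η·Q_H = 0.192 × 367 = 70.46 kJ, so Q_C = Q_H − W = 296.5 kJ.
Entropy balance on the reservoirs: −Q_H/T_H = -0.5927 kJ/K, +Q_C/T_C = 0.9623 kJ/K.
ΔS_univ = −Q_H/T_H + Q_C/T_C = 0.370 kJ/K (> 0, since η = 0.192 < η_Carnot = 0.502).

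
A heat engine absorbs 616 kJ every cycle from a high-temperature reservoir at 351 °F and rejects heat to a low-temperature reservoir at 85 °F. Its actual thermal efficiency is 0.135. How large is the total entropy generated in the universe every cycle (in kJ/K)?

ΔS_univ ≈ 0.393 kJ/K

T_H = 351 °F → (351 − 32) × 5/9 = 177.22 °C = 450.37 K.
T_C = 85 °F → (85 − 32) × 5/9 = 29.44 °C = 302.59 K.
W = η·Q_H = 0.135 × 616 = 83.16 kJ, so Q_C = Q_H − W = 532.8 kJ.
Reservoir entropy changes: ΔS_H = −Q_H/T_H = −616/450.37 = -1.368 kJ/K and ΔS_C = +Q_C/T_C = 532.8/302.59 = 1.761 kJ/K.
ΔS_univ = −Q_H/T_H + Q_C/T_C = 0.393 kJ/K (> 0, since η = 0.135 < η_Carnot = 0.328).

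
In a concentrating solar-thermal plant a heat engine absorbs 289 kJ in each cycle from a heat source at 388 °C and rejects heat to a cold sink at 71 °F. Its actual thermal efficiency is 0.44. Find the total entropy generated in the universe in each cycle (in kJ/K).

T_H = 388 °C → 388 + 273.15 = 661.15 K.
T_C = 71 °F → (71 − 32) × 5/9 = 21.67 °C = 294.82 K.
W = η·Q_H = 0.44 × 289 = 127.2 kJ, so Q_C = Q_H − W = 161.8 kJ.
Reservoir entropy changes: ΔS_H = −Q_H/T_H = −289/661.15 = -0.4371 kJ/K and ΔS_C = +Q_C/T_C = 161.8/294.82 = 0.5490 kJ/K.
ΔS_univ = −Q_H/T_H + Q_C/T_C = 0.112 kJ/K (> 0, since η = 0.44 < η_Carnot = 0.554).

ΔS_univ ≈ 0.112 kJ/K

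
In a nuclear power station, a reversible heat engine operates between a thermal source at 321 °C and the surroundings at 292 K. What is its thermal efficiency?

T_H = 321 °C → 321 + 273.15 = 594.15 K.
Since the cycle is reversible, η = 1 − T_C/T_H = 1 − 292.00/594.15 = 0.509.

η ≈ 0.509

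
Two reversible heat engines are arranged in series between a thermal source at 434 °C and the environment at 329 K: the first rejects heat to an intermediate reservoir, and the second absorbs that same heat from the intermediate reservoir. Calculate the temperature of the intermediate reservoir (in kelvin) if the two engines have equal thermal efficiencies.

T_m ≈ 482.3 K

T_H = 434 °C → 434 + 273.15 = 707.15 K.
Equal efficiencies require 1 − T_m/T_H = 1 − T_C/T_m, i.e. T_m/T_H = T_C/T_m, so T_m = √(T_H·T_C) = √(707.15 × 329.00) = 482.3 K.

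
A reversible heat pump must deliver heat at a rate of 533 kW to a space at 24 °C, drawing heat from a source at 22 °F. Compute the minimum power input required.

T_H = 24 °C → 24 + 273.15 = 297.15 K.
T_C = 22 °F → (22 − 32) × 5/9 = -5.56 °C = 267.59 K.
The Carnot heat-pump COP is COP_HP = T_H/(T_H − T_C) = 297.15/29.56 = 10.0539.
W = Q_H/COP_HP = 533/10.0539 = 53.0 kW.

Ẇ_in ≈ 53.0 kW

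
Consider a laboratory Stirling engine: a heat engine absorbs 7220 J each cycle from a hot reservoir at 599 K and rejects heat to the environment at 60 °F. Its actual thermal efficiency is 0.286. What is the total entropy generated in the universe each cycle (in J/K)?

T_C = 60 °F → (60 − 32) × 5/9 = 15.56 °C = 288.71 K.
W = η·Q_H = 0.286 × 7220 = 2065 J, so Q_C = Q_H − W = 5155 J.
The hot reservoir loses entropy Q_H/T_H = 7220/599.00 = 12.05 J/K; the cold reservoir gains Q_C/T_C = 5155/288.71 = 17.86 J/K.
ΔS_univ = −Q_H/T_H + Q_C/T_C = 5.802 J/K (> 0, since η = 0.286 < η_Carnot = 0.518).

ΔS_univ ≈ 5.802 J/K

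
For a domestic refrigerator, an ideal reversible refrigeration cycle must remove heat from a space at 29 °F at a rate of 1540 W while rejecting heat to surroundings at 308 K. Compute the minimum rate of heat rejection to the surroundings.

Q̇_H ≈ 1750 W

T_C = 29 °F → (29 − 32) × 5/9 = -1.67 °C = 271.48 K.
For a reversible cycle Q_H/Q_C = T_H/T_C, so Q_H = Q_C·T_H/T_C = 1540 × 308.00/271.48 = 1750 W.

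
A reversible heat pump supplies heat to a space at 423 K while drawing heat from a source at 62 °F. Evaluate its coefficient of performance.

T_C = 62 °F → (62 − 32) × 5/9 = 16.67 °C = 289.82 K.
COP_HP = T_H/(T_H − T_C) = 423.00/(423.00 − 289.82) = 3.176.

COP_HP ≈ 3.176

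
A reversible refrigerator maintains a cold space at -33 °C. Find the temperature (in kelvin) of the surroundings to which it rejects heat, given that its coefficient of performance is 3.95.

T_C = -33 °C → -33 + 273.15 = 240.15 K.
COP_R = T_C/(T_H − T_C) ⇒ T_H = T_C·(1 + 1/COP_R) = 240.15 × (1 + 1/3.95) = 301 K.

T_H ≈ 301 K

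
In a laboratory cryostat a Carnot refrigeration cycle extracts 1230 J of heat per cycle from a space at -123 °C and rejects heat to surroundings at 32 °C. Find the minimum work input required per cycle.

T_H = 32 °C → 32 + 273.15 = 305.15 K.
T_C = -123 °C → -123 + 273.15 = 150.15 K.
COP_R = T_C/(T_H − T_C) = 150.15/155.00 = 0.9687.
W = Q_C/COP_R = 1230/0.9687 = 1270 J.

W_in ≈ 1270 J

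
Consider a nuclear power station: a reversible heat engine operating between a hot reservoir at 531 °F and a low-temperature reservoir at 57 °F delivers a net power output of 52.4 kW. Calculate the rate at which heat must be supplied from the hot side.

T_H = 531 °F → (531 − 32) × 5/9 = 277.22 °C = 550.37 K.
T_C = 57 °F → (57 − 32) × 5/9 = 13.89 °C = 287.04 K.
The Carnot efficiency is η = 1 − T_C/T_H = 1 − 287.04/550.37 = 0.4785.
Q_H = W/η = 52.4/0.4785 = 110 kW.

Q̇_H ≈ 110 kW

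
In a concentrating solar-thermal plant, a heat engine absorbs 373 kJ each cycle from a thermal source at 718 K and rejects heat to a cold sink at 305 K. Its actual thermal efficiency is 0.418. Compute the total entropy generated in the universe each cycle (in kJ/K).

ΔS_univ ≈ 0.192 kJ/K

W = η·Q_H = 0.418 × 373 = 155.9 kJ, so Q_C = Q_H − W = 217.1 kJ.
Entropy balance on the reservoirs: −Q_H/T_H = -0.5195 kJ/K, +Q_C/T_C = 0.7118 kJ/K.
ΔS_univ = −Q_H/T_H + Q_C/T_C = 0.192 kJ/K (> 0, since η = 0.418 < η_Carnot = 0.575).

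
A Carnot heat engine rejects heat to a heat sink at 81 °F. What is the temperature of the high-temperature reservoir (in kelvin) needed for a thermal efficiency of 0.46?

T_H ≈ 556.2 K

T_C = 81 °F → (81 − 32) × 5/9 = 27.22 °C = 300.37 K.
From η = 1 − T_C/T_H, solving for T_H gives T_H = T_C/(1 − η) = 300.37/(1 − 0.46) = 556.2 K.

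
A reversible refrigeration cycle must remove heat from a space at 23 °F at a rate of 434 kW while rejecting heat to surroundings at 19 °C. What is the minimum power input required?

Ẇ_in ≈ 38.84 kW

T_H = 19 °C → 19 + 273.15 = 292.15 K.
T_C = 23 °F → (23 − 32) × 5/9 = -5.00 °C = 268.15 K.
COP_R = T_C/(T_H − T_C) = 268.15/24.00 = 11.1729.
W = Q_C/COP_R = 434/11.1729 = 38.84 kW.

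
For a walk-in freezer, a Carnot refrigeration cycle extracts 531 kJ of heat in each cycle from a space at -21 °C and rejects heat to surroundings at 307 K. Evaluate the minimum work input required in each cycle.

T_C = -21 °C → -21 + 273.15 = 252.15 K.
For a reversible refrigerator, COP_R = T_C/(T_H − T_C) = 252.15/54.85 = 4.5971.
W = Q_C/COP_R = 531/4.5971 = 116 kJ.

W_in ≈ 116 kJ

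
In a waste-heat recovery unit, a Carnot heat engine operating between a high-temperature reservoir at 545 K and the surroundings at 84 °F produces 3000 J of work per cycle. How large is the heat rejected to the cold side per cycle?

T_C = 84 °F → (84 − 32) × 5/9 = 28.89 °C = 302.04 K.
η_rev = 1 − T_C/T_H = 1 − 302.04/545.00 = 0.4458.
Since Q_C/Q_H = T_C/T_H and Q_H = W/η, Q_C = W·T_C/(T_H − T_C) = 3000 × 302.04/242.96 = 3729 J.

Q_C ≈ 3729 J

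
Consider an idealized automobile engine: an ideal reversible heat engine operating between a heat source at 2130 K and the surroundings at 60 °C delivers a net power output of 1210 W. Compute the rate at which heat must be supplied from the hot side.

T_C = 60 °C → 60 + 273.15 = 333.15 K.
Carnot efficiency: η = 1 − T_C/T_H = 1 − 333.15/2130.00 = 0.8436.
Q_H = W/η = 1210/0.8436 = 1434 W.

Q̇_H ≈ 1434 W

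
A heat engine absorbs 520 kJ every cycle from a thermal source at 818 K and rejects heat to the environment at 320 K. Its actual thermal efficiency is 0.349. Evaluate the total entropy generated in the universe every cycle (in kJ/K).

W = η·Q_H = 0.349 × 520 = 181.5 kJ, so Q_C = Q_H − W = 338.5 kJ.
The hot reservoir loses entropy Q_H/T_H = 520/818.00 = 0.6357 kJ/K; the cold reservoir gains Q_C/T_C = 338.5/320.00 = 1.058 kJ/K.
ΔS_univ = −Q_H/T_H + Q_C/T_C = 0.422 kJ/K (> 0, since η = 0.349 < η_Carnot = 0.609).

ΔS_univ ≈ 0.422 kJ/K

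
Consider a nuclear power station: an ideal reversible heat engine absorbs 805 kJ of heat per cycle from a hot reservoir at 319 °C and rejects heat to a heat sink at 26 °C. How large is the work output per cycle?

W ≈ 398 kJ

T_H = 319 °C → 319 + 273.15 = 592.15 K.
T_C = 26 °C → 26 + 273.15 = 299.15 K.
Carnot efficiency: η = 1 − T_C/T_H = 1 − 299.15/592.15 = 0.4948.
W = η·Q_H = 0.4948 × 805 = 398 kJ.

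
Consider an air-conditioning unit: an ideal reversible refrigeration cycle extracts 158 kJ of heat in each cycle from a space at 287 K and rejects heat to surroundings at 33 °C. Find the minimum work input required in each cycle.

W_in ≈ 10.5 kJ

T_H = 33 °C → 33 + 273.15 = 306.15 K.
The reversible coefficient of performance is COP_R = T_C/(T_H − T_C) = 287.00/19.15 = 14.9869.
W = Q_C/COP_R = 158/14.9869 = 10.5 kJ.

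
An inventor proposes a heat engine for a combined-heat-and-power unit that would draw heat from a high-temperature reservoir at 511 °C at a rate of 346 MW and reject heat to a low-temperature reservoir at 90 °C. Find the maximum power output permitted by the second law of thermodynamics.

T_H = 511 °C → 511 + 273.15 = 784.15 K.
T_C = 90 °C → 90 + 273.15 = 363.15 K.
By the Carnot theorem, η_max = 1 − T_C/T_H = 1 − 363.15/784.15 = 0.5369.
W_max = η_max · Q_H = 0.5369 × 346 = 185.8 MW.

Ẇ_max ≈ 185.8 MW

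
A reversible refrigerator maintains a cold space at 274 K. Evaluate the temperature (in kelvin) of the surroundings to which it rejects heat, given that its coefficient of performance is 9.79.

COP_R = T_C/(T_H − T_C) ⇒ T_H = T_C·(1 + 1/COP_R) = 274.00 × (1 + 1/9.79) = 302 K.

T_H ≈ 302 K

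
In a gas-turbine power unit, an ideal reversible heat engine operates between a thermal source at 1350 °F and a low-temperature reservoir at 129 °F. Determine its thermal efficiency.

T_H = 1350 °F → (1350 − 32) × 5/9 = 732.22 °C = 1005.37 K.
T_C = 129 °F → (129 − 32) × 5/9 = 53.89 °C = 327.04 K.
η_rev = 1 − T_C/T_H = 1 − 327.04/1005.37 = 0.6747.

η ≈ 0.6747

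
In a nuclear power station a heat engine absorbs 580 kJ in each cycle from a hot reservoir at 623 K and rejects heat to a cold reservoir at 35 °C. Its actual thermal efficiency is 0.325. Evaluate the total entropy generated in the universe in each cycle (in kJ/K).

T_C = 35 °C → 35 + 273.15 = 308.15 K.
W = η·Q_H = 0.325 × 580 = 188.5 kJ, so Q_C = Q_H − W = 391.5 kJ.
The hot reservoir loses entropy Q_H/T_H = 580/623.00 = 0.9310 kJ/K; the cold reservoir gains Q_C/T_C = 391.5/308.15 = 1.270 kJ/K.
ΔS_univ = −Q_H/T_H + Q_C/T_C = 0.340 kJ/K (> 0, since η = 0.325 < η_Carnot = 0.505).

ΔS_univ ≈ 0.340 kJ/K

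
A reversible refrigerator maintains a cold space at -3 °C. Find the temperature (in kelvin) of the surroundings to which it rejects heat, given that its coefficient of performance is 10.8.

T_C = -3 °C → -3 + 273.15 = 270.15 K.
COP_R = T_C/(T_H − T_C) ⇒ T_H = T_C·(1 + 1/COP_R) = 270.15 × (1 + 1/10.8) = 295 K.

T_H ≈ 295 K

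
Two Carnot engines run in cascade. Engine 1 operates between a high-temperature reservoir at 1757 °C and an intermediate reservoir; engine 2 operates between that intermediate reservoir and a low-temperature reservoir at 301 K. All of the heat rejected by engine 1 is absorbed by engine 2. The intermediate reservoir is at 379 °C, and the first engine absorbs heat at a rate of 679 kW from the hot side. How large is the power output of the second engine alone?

T_H = 1757 °C → 1757 + 273.15 = 2030.15 K.
T_m = 379 °C → 379 + 273.15 = 652.15 K.
Heat entering the second stage: Q_m = Q_H·(T_m/T_H) = 679 × 652.15/2030.15 = 218.1 kW.
Second-stage efficiency η₂ = 1 − T_C/T_m = 1 − 301.00/652.15 = 0.5384, so W₂ = η₂·Q_m = 117.4 kW.

Ẇ₂ ≈ 117.4 kW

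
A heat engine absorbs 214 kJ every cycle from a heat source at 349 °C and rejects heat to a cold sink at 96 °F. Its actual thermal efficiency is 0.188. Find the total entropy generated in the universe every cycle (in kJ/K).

T_H = 349 °C → 349 + 273.15 = 622.15 K.
T_C = 96 °F → (96 − 32) × 5/9 = 35.56 °C = 308.71 K.
W = η·Q_H = 0.188 × 214 = 40.23 kJ, so Q_C = Q_H − W = 173.8 kJ.
Reservoir entropy changes: ΔS_H = −Q_H/T_H = −214/622.15 = -0.3440 kJ/K and ΔS_C = +Q_C/T_C = 173.8/308.71 = 0.5629 kJ/K.
ΔS_univ = −Q_H/T_H + Q_C/T_C = 0.219 kJ/K (> 0, since η = 0.188 < η_Carnot = 0.504).

ΔS_univ ≈ 0.219 kJ/K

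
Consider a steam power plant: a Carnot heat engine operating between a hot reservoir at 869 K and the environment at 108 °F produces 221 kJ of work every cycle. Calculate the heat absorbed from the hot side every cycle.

Q_H ≈ 347 kJ

T_C = 108 °F → (108 − 32) × 5/9 = 42.22 °C = 315.37 K.
η_rev = 1 − T_C/T_H = 1 − 315.37/869.00 = 0.6371.
Q_H = W/η = 221/0.6371 = 347 kJ.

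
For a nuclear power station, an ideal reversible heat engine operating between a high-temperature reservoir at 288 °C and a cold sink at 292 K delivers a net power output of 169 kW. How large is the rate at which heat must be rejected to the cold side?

T_H = 288 °C → 288 + 273.15 = 561.15 K.
Since the cycle is reversible, η = 1 − T_C/T_H = 1 − 292.00/561.15 = 0.4796.
Since Q_C/Q_H = T_C/T_H and Q_H = W/η, Q_C = W·T_C/(T_H − T_C) = 169 × 292.00/269.15 = 183 kW.

Q̇_C ≈ 183 kW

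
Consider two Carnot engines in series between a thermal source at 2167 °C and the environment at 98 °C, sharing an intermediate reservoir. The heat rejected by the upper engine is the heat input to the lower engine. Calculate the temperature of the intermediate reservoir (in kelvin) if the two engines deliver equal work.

T_H = 2167 °C → 2167 + 273.15 = 2440.15 K.
T_C = 98 °C → 98 + 273.15 = 371.15 K.
For reversible stages Q_m = Q_H·(T_m/T_H). Setting W₁ = Q_H(1 − T_m/T_H) equal to W₂ = Q_m(1 − T_C/T_m) = Q_H·(T_m − T_C)/T_H gives T_H − T_m = T_m − T_C, so T_m = (T_H + T_C)/2 = (2440.15 + 371.15)/2 = 1410 K.

T_m ≈ 1410 K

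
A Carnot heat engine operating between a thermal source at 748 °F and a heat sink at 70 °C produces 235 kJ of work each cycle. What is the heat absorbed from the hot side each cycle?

T_H = 748 °F → (748 − 32) × 5/9 = 397.78 °C = 670.93 K.
T_C = 70 °C → 70 + 273.15 = 343.15 K.
For a reversible engine, η = 1 − T_C/T_H = 1 − 343.15/670.93 = 0.4885.
Q_H = W/η = 235/0.4885 = 481.0 kJ.

Q_H ≈ 481.0 kJ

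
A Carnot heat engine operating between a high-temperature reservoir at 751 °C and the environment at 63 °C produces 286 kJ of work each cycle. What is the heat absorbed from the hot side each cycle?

T_H = 751 °C → 751 + 273.15 = 1024.15 K.
T_C = 63 °C → 63 + 273.15 = 336.15 K.
The Carnot efficiency is η = 1 − T_C/T_H = 1 − 336.15/1024.15 = 0.6718.
Q_H = W/η = 286/0.6718 = 425.7 kJ.

Q_H ≈ 425.7 kJ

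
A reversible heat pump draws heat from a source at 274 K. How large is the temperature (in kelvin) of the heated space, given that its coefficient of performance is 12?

COP_HP = T_H/(T_H − T_C) ⇒ T_H = T_C·COP_HP/(COP_HP − 1) = 274.00 × 12/(12 − 1) = 298.9 K.

T_H ≈ 298.9 K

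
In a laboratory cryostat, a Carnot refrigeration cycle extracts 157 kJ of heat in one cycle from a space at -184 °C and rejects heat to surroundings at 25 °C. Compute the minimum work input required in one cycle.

W_in ≈ 368 kJ

T_H = 25 °C → 25 + 273.15 = 298.15 K.
T_C = -184 °C → -184 + 273.15 = 89.15 K.
The reversible coefficient of performance is COP_R = T_C/(T_H − T_C) = 89.15/209.00 = 0.4266.
W = Q_C/COP_R = 157/0.4266 = 368 kJ.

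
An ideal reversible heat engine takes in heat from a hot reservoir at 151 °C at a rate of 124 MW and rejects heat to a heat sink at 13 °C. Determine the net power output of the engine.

T_H = 151 °C → 151 + 273.15 = 424.15 K.
T_C = 13 °C → 13 + 273.15 = 286.15 K.
For a reversible engine, η = 1 − T_C/T_H = 1 − 286.15/424.15 = 0.3254.
W = η·Q_H = 0.3254 × 124 = 40.3 MW.

Ẇ ≈ 40.3 MW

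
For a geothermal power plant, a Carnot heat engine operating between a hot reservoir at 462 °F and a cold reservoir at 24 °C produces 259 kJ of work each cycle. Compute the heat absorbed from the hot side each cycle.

T_H = 462 °F → (462 − 32) × 5/9 = 238.89 °C = 512.04 K.
T_C = 24 °C → 24 + 273.15 = 297.15 K.
For a reversible engine, η = 1 − T_C/T_H = 1 − 297.15/512.04 = 0.4197.
Q_H = W/η = 259/0.4197 = 617 kJ.

Q_H ≈ 617 kJ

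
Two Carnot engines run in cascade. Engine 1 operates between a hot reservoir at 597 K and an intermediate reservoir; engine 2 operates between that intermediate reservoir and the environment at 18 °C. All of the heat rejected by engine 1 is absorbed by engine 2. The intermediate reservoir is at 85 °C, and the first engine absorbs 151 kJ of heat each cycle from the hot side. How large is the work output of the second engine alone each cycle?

W₂ ≈ 16.95 kJ

T_C = 18 °C → 18 + 273.15 = 291.15 K.
T_m = 85 °C → 85 + 273.15 = 358.15 K.
Heat entering the second stage: Q_m = Q_H·(T_m/T_H) = 151 × 358.15/597.00 = 90.59 kJ.
Second-stage efficiency η₂ = 1 − T_C/T_m = 1 − 291.15/358.15 = 0.1871, so W₂ = η₂·Q_m = 16.95 kJ.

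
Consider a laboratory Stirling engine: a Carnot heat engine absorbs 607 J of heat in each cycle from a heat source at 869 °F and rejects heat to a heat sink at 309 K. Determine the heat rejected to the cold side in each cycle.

Q_C ≈ 254 J

T_H = 869 °F → (869 − 32) × 5/9 = 465.00 °C = 738.15 K.
Since the cycle is reversible, η = 1 − T_C/T_H = 1 − 309.00/738.15 = 0.5814.
For a reversible cycle Q_C/Q_H = T_C/T_H, so Q_C = 607 × 309.00/738.15 = 254 J.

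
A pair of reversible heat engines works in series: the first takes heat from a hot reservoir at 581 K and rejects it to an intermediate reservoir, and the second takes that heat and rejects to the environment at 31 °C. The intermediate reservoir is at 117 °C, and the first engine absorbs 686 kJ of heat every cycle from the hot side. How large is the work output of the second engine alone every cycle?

T_C = 31 °C → 31 + 273.15 = 304.15 K.
T_m = 117 °C → 117 + 273.15 = 390.15 K.
Heat entering the second stage: Q_m = Q_H·(T_m/T_H) = 686 × 390.15/581.00 = 461 kJ.
Second-stage efficiency η₂ = 1 − T_C/T_m = 1 − 304.15/390.15 = 0.2204, so W₂ = η₂·Q_m = 102 kJ.

W₂ ≈ 102 kJ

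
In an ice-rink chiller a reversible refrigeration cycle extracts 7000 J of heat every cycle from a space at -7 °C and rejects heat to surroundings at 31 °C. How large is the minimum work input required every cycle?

W_in ≈ 999.4 J

T_H = 31 °C → 31 + 273.15 = 304.15 K.
T_C = -7 °C → -7 + 273.15 = 266.15 K.
COP_R = T_C/(T_H − T_C) = 266.15/38.00 = 7.0039.
W = Q_C/COP_R = 7000/7.0039 = 999.4 J.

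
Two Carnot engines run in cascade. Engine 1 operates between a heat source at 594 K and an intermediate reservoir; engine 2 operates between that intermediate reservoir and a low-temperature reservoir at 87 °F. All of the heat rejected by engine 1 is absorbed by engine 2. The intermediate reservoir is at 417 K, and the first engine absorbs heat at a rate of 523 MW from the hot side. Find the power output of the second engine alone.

Ẇ₂ ≈ 99.8 MW

T_C = 87 °F → (87 − 32) × 5/9 = 30.56 °C = 303.71 K.
Heat entering the second stage: Q_m = Q_H·(T_m/T_H) = 523 × 417.00/594.00 = 367 MW.
Second-stage efficiency η₂ = 1 − T_C/T_m = 1 − 303.71/417.00 = 0.2717, so W₂ = η₂·Q_m = 99.8 MW.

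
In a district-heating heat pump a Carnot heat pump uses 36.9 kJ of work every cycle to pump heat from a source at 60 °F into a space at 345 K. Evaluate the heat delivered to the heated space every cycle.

Q_H ≈ 226 kJ

T_C = 60 °F → (60 − 32) × 5/9 = 15.56 °C = 288.71 K.
For a reversible heat pump, COP_HP = T_H/(T_H − T_C) = 345.00/56.29 = 6.1285.
Q_H = COP_HP · W = 6.1285 × 36.9 = 226 kJ.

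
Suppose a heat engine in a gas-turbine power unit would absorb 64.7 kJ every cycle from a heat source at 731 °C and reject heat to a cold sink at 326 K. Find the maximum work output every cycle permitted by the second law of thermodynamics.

T_H = 731 °C → 731 + 273.15 = 1004.15 K.
The upper bound on efficiency is η_max = 1 − T_C/T_H = 1 − 326.00/1004.15 = 0.6753.
W_max = η_max · Q_H = 0.6753 × 64.7 = 43.7 kJ.

W_max ≈ 43.7 kJ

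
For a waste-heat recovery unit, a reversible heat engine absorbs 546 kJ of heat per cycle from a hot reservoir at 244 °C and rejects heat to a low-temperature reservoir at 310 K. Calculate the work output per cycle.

W ≈ 218.7 kJ

T_H = 244 °C → 244 + 273.15 = 517.15 K.
Since the cycle is reversible, η = 1 − T_C/T_H = 1 − 310.00/517.15 = 0.4006.
W = η·Q_H = 0.4006 × 546 = 218.7 kJ.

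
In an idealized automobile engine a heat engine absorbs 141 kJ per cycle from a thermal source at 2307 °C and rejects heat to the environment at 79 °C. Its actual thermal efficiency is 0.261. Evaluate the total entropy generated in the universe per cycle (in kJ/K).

ΔS_univ ≈ 0.241 kJ/K

T_H = 2307 °C → 2307 + 273.15 = 2580.15 K.
T_C = 79 °C → 79 + 273.15 = 352.15 K.
W = η·Q_H = 0.261 × 141 = 36.80 kJ, so Q_C = Q_H − W = 104.2 kJ.
Entropy balance on the reservoirs: −Q_H/T_H = -0.05465 kJ/K, +Q_C/T_C = 0.2959 kJ/K.
ΔS_univ = −Q_H/T_H + Q_C/T_C = 0.241 kJ/K (> 0, since η = 0.261 < η_Carnot = 0.864).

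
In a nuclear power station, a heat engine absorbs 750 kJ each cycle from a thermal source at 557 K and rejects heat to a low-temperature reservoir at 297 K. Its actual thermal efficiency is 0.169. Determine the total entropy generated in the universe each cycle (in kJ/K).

ΔS_univ ≈ 0.7520 kJ/K

W = η·Q_H = 0.169 × 750 = 126.8 kJ, so Q_C = Q_H − W = 623.2 kJ.
Entropy balance on the reservoirs: −Q_H/T_H = -1.346 kJ/K, +Q_C/T_C = 2.098 kJ/K.
ΔS_univ = −Q_H/T_H + Q_C/T_C = 0.7520 kJ/K (> 0, since η = 0.169 < η_Carnot = 0.467).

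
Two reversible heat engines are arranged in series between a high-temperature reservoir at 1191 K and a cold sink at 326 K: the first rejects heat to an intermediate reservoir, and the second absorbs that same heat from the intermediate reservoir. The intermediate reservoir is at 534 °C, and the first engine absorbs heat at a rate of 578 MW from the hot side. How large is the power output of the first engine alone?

T_m = 534 °C → 534 + 273.15 = 807.15 K.
First-stage efficiency η₁ = 1 − T_m/T_H = 1 − 807.15/1191.00 = 0.3223.
W₁ = η₁·Q_H = 0.3223 × 578 = 186.3 MW.

Ẇ₁ ≈ 186.3 MW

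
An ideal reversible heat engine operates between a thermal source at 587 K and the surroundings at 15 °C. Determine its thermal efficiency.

T_C = 15 °C → 15 + 273.15 = 288.15 K.
η_rev = 1 − T_C/T_H = 1 − 288.15/587.00 = 0.509.

η ≈ 0.509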